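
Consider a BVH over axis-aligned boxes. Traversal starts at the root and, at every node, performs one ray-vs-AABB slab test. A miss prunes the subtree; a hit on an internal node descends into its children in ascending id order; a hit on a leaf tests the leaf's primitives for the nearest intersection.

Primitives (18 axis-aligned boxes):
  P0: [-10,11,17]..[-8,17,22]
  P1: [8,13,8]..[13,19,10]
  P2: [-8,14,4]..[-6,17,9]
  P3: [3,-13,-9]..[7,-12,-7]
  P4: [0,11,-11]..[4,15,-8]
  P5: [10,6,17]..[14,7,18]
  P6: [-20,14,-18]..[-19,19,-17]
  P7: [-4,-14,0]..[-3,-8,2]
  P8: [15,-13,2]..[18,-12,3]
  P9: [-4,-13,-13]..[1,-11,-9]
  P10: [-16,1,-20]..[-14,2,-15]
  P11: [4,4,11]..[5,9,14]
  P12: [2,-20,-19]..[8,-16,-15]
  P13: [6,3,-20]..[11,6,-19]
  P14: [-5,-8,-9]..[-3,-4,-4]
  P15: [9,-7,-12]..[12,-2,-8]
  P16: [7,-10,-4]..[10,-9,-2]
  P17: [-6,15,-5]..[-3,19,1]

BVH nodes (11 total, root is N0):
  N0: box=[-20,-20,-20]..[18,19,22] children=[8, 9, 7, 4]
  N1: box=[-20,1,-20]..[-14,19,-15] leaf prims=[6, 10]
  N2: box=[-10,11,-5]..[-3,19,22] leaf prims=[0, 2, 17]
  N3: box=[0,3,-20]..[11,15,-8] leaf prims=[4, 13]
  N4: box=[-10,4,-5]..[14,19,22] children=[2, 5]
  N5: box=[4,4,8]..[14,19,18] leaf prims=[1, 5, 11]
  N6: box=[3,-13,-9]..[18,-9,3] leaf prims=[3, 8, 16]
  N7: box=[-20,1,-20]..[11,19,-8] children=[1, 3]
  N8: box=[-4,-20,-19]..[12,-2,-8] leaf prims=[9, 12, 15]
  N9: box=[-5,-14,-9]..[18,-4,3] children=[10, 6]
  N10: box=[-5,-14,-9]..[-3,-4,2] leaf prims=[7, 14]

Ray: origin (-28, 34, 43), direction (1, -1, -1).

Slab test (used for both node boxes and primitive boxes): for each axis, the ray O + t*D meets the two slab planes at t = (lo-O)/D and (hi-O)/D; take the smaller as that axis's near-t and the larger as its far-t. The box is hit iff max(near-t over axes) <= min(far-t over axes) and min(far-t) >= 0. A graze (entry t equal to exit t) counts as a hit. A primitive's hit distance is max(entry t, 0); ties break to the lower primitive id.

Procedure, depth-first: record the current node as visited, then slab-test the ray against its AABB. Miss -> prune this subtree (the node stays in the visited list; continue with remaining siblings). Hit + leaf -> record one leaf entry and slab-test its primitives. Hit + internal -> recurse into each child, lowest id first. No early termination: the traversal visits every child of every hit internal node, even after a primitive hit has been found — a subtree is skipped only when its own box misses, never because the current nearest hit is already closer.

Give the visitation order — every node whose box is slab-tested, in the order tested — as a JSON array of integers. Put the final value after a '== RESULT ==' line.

Traverse from the root:
N0 x:[8,46] y:[15,54] z:[21,63] -> hit [21,46], descend [4, 7, 8, 9]
  N4 x:[18,42] y:[15,30] z:[21,48] -> hit [21,30], descend [2, 5]
    N2 x:[18,25] y:[15,23] z:[21,48] -> hit [21,23] leaf, test {P0(miss), P2(miss), P17(miss)}
    N5 x:[32,42] y:[15,30] z:[25,35] -> miss, prune
  N7 x:[8,39] y:[15,33] z:[51,63] -> miss, prune
  N8 x:[24,40] y:[36,54] z:[51,62] -> miss, prune
  N9 x:[23,46] y:[38,48] z:[40,52] -> hit [40,46], descend [6, 10]
    N6 x:[31,46] y:[43,47] z:[40,52] -> hit [43,46] leaf, test {P3(miss), P8(miss), P16(miss)}
    N10 x:[23,25] y:[38,48] z:[41,52] -> miss, prune

Visited [0, 4, 2, 5, 7, 8, 9, 6, 10]. Tests: 9 box, 2 leaf. Nearest: miss.

== RESULT ==
[0, 4, 2, 5, 7, 8, 9, 6, 10]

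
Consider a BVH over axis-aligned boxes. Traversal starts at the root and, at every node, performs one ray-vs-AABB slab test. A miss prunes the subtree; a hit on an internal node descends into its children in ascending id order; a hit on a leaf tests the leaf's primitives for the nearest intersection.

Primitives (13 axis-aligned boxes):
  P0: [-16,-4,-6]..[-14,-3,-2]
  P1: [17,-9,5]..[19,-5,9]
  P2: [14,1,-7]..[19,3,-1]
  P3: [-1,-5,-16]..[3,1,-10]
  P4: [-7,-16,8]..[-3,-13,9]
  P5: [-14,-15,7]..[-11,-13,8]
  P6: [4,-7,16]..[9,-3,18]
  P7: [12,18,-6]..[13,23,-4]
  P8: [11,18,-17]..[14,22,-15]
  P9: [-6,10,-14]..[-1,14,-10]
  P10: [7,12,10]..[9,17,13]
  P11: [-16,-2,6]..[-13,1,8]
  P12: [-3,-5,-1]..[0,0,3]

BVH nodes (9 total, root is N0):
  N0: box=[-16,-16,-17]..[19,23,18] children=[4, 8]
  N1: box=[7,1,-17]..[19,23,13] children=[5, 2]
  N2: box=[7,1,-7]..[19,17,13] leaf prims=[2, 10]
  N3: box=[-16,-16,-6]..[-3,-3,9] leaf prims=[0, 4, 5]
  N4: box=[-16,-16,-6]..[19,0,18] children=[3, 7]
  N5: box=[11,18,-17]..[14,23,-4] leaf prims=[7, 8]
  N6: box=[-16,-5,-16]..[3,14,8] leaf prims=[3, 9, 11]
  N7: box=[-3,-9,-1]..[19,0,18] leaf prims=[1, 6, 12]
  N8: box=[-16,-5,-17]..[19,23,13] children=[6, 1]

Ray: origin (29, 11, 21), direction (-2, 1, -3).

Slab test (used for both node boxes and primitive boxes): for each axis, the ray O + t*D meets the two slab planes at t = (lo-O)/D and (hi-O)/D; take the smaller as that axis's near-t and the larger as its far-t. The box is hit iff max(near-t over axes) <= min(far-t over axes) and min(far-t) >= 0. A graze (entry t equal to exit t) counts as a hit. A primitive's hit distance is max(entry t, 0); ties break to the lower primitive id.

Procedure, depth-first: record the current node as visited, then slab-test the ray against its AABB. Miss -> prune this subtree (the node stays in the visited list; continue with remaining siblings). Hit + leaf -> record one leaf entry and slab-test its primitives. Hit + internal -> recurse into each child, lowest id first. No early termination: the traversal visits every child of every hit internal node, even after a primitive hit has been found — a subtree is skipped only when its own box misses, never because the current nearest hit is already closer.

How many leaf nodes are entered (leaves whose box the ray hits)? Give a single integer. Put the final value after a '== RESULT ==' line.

Walk:
N0 x:[5,45/2] y:[-27,12] z:[1,38/3] -> hit [5,12], descend [4, 8]
  N4 x:[5,45/2] y:[-27,-11] z:[1,9] -> miss, prune
  N8 x:[5,45/2] y:[-16,12] z:[8/3,38/3] -> hit [5,12], descend [1, 6]
    N1 x:[5,11] y:[-10,12] z:[8/3,38/3] -> hit [5,11], descend [2, 5]
      N2 x:[5,11] y:[-10,6] z:[8/3,28/3] -> hit [5,6] leaf, test {P2(miss), P10(miss)}
      N5 x:[15/2,9] y:[7,12] z:[25/3,38/3] -> hit [25/3,9] leaf, test {P7@t=25/3, P8(miss)}
    N6 x:[13,45/2] y:[-16,3] z:[13/3,37/3] -> miss, prune

order=[0, 4, 8, 1, 2, 5, 6]  |boxes|=7  |leaves|=2  hit=P7

== RESULT ==
2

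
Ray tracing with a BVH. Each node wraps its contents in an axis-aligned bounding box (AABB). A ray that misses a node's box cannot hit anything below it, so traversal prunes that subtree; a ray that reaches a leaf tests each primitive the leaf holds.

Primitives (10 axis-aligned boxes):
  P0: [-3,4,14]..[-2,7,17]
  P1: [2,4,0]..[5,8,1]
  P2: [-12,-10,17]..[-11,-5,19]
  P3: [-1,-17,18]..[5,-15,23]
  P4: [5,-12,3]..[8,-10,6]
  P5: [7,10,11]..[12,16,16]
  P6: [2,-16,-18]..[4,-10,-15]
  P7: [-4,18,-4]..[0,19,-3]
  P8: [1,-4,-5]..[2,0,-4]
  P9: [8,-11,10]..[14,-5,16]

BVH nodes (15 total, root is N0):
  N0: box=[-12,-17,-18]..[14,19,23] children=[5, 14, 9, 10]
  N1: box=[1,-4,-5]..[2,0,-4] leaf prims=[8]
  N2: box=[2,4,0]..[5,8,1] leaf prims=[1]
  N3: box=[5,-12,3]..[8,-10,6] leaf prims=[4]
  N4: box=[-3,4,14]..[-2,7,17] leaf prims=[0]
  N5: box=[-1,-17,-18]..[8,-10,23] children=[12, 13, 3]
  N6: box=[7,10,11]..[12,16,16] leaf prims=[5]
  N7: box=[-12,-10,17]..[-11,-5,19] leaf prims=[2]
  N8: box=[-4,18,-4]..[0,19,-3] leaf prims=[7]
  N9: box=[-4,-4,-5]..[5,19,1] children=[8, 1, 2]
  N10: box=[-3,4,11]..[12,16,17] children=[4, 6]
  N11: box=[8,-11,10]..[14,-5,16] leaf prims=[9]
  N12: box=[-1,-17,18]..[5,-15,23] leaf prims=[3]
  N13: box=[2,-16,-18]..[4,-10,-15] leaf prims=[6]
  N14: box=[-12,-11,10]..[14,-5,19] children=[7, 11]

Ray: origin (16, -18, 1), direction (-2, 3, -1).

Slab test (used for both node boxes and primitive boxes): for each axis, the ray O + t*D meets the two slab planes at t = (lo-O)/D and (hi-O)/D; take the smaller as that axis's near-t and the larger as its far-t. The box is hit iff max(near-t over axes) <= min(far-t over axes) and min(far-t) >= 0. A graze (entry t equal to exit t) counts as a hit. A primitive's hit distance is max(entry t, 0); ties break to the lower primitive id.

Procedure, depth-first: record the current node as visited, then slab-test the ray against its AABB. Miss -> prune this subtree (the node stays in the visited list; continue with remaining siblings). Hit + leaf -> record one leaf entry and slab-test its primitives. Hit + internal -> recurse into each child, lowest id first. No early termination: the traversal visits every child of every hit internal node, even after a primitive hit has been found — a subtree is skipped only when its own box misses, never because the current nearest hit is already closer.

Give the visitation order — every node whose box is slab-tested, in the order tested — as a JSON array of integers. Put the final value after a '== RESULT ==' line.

Traverse from the root:
N0 x:[1,14] y:[1/3,37/3] z:[-22,19] -> hit [1,37/3], descend [5, 9, 10, 14]
  N5 x:[4,17/2] y:[1/3,8/3] z:[-22,19] -> miss, prune
  N9 x:[11/2,10] y:[14/3,37/3] z:[0,6] -> hit [11/2,6], descend [1, 2, 8]
    N1 x:[7,15/2] y:[14/3,6] z:[5,6] -> miss, prune
    N2 x:[11/2,7] y:[22/3,26/3] z:[0,1] -> miss, prune
    N8 x:[8,10] y:[12,37/3] z:[4,5] -> miss, prune
  N10 x:[2,19/2] y:[22/3,34/3] z:[-16,-10] -> miss, prune
  N14 x:[1,14] y:[7/3,13/3] z:[-18,-9] -> miss, prune

Visited [0, 5, 9, 1, 2, 8, 10, 14]. Tests: 8 box, 0 leaf. Nearest: miss.

== RESULT ==
[0, 5, 9, 1, 2, 8, 10, 14]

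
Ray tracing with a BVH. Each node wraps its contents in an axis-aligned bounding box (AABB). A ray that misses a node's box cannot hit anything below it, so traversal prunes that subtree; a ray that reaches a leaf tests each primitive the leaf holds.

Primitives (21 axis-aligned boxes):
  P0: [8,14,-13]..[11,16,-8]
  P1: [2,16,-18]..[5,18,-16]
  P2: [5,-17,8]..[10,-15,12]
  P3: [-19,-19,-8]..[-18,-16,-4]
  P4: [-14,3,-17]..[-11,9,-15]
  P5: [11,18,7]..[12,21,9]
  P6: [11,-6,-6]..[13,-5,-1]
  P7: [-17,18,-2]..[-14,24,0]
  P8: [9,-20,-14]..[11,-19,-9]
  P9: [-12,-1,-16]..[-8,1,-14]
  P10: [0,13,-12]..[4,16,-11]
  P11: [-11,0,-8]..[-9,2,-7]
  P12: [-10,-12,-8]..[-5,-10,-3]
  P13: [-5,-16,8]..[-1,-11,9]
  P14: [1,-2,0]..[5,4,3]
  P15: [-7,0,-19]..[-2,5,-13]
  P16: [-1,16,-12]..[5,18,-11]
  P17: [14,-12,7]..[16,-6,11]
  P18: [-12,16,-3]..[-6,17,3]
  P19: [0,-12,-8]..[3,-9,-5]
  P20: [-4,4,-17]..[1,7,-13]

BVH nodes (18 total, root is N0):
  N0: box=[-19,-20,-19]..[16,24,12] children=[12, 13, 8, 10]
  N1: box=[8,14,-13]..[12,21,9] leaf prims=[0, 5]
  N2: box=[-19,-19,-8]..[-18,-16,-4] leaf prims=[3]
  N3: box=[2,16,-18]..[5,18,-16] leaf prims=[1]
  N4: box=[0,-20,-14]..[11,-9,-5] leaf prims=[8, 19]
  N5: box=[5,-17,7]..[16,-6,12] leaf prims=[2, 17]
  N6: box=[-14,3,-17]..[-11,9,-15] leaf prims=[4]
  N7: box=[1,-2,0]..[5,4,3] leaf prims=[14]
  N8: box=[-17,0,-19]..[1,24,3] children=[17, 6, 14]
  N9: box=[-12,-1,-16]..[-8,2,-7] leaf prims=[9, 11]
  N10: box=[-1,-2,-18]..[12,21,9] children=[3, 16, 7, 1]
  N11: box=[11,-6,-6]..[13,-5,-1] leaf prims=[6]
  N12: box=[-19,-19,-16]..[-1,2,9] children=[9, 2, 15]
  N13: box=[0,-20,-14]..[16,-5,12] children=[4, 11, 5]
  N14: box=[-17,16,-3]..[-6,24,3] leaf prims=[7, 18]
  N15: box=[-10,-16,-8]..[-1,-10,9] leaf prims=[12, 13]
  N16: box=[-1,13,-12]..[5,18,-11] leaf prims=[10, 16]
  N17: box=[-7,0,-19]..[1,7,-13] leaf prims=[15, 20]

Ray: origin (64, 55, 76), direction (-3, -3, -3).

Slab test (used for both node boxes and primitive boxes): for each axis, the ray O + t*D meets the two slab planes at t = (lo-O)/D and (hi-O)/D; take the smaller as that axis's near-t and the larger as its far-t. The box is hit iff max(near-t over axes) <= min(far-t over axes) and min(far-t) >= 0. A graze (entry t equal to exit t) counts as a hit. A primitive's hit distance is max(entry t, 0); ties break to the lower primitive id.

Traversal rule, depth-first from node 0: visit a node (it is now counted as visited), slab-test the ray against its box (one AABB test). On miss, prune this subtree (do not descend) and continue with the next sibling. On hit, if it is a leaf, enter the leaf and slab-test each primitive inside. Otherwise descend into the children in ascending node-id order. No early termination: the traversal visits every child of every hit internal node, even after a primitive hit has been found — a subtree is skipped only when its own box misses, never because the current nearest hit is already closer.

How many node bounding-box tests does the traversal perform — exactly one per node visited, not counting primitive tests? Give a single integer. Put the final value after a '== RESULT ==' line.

Traverse from the root:
N0 x:[16,83/3] y:[31/3,25] z:[64/3,95/3] -> hit [64/3,25], descend [8, 10, 12, 13]
  N8 x:[21,27] y:[31/3,55/3] z:[73/3,95/3] -> miss, prune
  N10 x:[52/3,65/3] y:[34/3,19] z:[67/3,94/3] -> miss, prune
  N12 x:[65/3,83/3] y:[53/3,74/3] z:[67/3,92/3] -> hit [67/3,74/3], descend [2, 9, 15]
    N2 x:[82/3,83/3] y:[71/3,74/3] z:[80/3,28] -> miss, prune
    N9 x:[24,76/3] y:[53/3,56/3] z:[83/3,92/3] -> miss, prune
    N15 x:[65/3,74/3] y:[65/3,71/3] z:[67/3,28] -> hit [67/3,71/3] leaf, test {P12(miss), P13@t=67/3}
  N13 x:[16,64/3] y:[20,25] z:[64/3,30] -> hit [64/3,64/3], descend [4, 5, 11]
    N4 x:[53/3,64/3] y:[64/3,25] z:[27,30] -> miss, prune
    N5 x:[16,59/3] y:[61/3,24] z:[64/3,23] -> miss, prune
    N11 x:[17,53/3] y:[20,61/3] z:[77/3,82/3] -> miss, prune

order=[0, 8, 10, 12, 2, 9, 15, 13, 4, 5, 11]  |boxes|=11  |leaves|=1  hit=P13

== RESULT ==
11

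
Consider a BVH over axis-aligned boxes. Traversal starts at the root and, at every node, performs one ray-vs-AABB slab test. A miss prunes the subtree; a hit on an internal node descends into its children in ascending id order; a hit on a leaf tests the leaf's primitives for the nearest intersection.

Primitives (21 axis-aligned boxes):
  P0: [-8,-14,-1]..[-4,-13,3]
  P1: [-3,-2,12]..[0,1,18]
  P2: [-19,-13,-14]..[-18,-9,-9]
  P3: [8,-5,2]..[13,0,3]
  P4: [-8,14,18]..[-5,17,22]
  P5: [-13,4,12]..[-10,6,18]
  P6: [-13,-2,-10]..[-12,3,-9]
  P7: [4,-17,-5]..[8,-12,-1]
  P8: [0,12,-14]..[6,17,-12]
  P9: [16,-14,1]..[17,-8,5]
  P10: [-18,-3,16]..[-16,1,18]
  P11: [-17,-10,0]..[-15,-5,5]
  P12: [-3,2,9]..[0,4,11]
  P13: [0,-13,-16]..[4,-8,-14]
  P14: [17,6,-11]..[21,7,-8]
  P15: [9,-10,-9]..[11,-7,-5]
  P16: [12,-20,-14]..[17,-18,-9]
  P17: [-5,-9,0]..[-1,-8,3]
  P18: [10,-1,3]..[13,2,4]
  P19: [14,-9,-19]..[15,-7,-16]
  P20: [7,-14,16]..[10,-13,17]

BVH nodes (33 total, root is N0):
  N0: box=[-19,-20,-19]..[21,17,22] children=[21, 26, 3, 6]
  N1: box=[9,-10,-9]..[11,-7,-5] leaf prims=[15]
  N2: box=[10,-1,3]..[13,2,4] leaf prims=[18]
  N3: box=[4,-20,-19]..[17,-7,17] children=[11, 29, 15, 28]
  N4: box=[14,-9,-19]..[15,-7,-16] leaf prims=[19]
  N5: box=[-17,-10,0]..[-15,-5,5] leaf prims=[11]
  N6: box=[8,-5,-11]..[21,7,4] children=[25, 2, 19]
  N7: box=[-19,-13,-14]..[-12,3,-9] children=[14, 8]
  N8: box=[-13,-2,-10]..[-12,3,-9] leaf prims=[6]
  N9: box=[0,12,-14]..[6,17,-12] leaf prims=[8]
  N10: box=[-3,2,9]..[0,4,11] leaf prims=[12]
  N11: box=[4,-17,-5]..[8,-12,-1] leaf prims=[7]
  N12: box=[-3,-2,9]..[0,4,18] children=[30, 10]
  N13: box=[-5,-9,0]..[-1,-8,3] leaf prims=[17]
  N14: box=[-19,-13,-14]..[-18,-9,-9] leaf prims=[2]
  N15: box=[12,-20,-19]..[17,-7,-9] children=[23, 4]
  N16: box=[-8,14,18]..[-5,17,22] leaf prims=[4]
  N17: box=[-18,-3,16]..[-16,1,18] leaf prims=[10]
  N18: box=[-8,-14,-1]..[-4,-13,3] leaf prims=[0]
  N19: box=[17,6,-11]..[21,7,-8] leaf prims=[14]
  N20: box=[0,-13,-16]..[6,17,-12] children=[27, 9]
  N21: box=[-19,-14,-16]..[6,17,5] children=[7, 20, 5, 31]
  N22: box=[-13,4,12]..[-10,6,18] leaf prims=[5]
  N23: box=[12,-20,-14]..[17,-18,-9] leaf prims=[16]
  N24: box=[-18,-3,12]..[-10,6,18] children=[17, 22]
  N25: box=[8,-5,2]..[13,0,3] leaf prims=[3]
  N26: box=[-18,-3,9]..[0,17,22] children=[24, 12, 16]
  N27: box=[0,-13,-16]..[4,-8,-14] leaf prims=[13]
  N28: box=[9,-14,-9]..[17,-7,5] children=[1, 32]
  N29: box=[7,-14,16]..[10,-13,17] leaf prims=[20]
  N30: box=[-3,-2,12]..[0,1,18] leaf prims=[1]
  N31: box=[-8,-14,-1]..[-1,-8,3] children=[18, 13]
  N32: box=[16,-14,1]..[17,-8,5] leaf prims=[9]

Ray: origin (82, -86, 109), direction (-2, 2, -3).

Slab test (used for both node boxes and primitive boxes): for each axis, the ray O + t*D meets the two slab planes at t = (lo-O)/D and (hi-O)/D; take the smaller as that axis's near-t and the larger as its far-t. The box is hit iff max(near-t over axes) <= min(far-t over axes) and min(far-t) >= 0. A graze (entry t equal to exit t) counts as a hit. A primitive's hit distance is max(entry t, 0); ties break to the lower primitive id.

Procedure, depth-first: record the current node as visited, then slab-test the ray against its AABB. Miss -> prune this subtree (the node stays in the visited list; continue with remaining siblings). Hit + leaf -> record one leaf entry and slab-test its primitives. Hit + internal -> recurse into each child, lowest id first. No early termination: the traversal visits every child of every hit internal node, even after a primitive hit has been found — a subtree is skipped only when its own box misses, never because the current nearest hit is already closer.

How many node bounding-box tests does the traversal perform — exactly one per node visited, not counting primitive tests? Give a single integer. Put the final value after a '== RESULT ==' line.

Traverse from the root:
N0 x:[61/2,101/2] y:[33,103/2] z:[29,128/3] -> hit [33,128/3], descend [3, 6, 21, 26]
  N3 x:[65/2,39] y:[33,79/2] z:[92/3,128/3] -> hit [33,39], descend [11, 15, 28, 29]
    N11 x:[37,39] y:[69/2,37] z:[110/3,38] -> hit [37,37] leaf, test {P7@t=37}
    N15 x:[65/2,35] y:[33,79/2] z:[118/3,128/3] -> miss, prune
    N28 x:[65/2,73/2] y:[36,79/2] z:[104/3,118/3] -> hit [36,73/2], descend [1, 32]
      N1 x:[71/2,73/2] y:[38,79/2] z:[38,118/3] -> miss, prune
      N32 x:[65/2,33] y:[36,39] z:[104/3,36] -> miss, prune
    N29 x:[36,75/2] y:[36,73/2] z:[92/3,31] -> miss, prune
  N6 x:[61/2,37] y:[81/2,93/2] z:[35,40] -> miss, prune
  N21 x:[38,101/2] y:[36,103/2] z:[104/3,125/3] -> hit [38,125/3], descend [5, 7, 20, 31]
    N5 x:[97/2,99/2] y:[38,81/2] z:[104/3,109/3] -> miss, prune
    N7 x:[47,101/2] y:[73/2,89/2] z:[118/3,41] -> miss, prune
    N20 x:[38,41] y:[73/2,103/2] z:[121/3,125/3] -> hit [121/3,41], descend [9, 27]
      N9 x:[38,41] y:[49,103/2] z:[121/3,41] -> miss, prune
      N27 x:[39,41] y:[73/2,39] z:[41,125/3] -> miss, prune
    N31 x:[83/2,45] y:[36,39] z:[106/3,110/3] -> miss, prune
  N26 x:[41,50] y:[83/2,103/2] z:[29,100/3] -> miss, prune

Visited [0, 3, 11, 15, 28, 1, 32, 29, 6, 21, 5, 7, 20, 9, 27, 31, 26]. Tests: 17 box, 1 leaf. Nearest: P7.

== RESULT ==
17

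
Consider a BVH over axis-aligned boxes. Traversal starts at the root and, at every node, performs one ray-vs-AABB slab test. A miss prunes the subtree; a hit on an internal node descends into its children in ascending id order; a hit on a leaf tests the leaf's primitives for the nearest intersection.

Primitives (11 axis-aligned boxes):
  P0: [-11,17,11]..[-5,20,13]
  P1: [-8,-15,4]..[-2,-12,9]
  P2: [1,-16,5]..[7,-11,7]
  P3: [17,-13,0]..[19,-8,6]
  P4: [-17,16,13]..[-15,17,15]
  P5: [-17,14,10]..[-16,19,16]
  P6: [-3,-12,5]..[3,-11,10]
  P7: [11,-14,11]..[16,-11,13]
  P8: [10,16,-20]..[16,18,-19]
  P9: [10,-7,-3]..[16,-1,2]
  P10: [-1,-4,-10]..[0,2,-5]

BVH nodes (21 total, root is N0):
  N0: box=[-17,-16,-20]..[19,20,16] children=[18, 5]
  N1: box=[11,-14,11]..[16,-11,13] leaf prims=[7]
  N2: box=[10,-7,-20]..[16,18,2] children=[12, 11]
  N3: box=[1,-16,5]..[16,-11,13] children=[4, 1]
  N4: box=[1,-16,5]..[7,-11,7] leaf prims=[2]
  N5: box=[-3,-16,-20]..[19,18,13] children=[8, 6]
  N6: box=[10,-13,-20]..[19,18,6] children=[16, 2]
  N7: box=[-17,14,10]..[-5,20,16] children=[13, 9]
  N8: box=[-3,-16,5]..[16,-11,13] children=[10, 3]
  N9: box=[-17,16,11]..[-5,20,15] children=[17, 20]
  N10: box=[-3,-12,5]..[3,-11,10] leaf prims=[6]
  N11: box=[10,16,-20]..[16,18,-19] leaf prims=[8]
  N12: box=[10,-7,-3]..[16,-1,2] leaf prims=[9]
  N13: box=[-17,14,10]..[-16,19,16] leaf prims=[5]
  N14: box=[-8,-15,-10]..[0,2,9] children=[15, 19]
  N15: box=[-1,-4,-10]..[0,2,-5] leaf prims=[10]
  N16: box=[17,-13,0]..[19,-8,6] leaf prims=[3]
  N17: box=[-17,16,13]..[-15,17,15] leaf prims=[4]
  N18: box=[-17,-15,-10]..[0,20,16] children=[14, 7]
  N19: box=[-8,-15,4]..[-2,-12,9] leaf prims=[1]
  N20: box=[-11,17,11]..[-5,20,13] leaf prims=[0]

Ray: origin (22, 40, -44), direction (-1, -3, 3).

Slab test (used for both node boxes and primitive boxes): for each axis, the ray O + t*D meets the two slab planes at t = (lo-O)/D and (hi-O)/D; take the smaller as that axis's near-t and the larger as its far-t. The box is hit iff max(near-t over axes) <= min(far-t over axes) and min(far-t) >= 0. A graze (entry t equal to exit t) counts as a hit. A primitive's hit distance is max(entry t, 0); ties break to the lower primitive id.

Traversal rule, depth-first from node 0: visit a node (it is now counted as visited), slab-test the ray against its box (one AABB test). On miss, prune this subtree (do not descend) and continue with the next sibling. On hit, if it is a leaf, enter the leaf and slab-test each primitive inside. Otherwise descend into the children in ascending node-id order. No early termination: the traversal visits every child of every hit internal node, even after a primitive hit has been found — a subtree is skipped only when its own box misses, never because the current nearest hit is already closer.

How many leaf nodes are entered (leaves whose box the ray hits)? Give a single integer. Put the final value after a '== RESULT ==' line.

Walk:
N0 x:[3,39] y:[20/3,56/3] z:[8,20] -> hit [8,56/3], descend [5, 18]
  N5 x:[3,25] y:[22/3,56/3] z:[8,19] -> hit [8,56/3], descend [6, 8]
    N6 x:[3,12] y:[22/3,53/3] z:[8,50/3] -> hit [8,12], descend [2, 16]
      N2 x:[6,12] y:[22/3,47/3] z:[8,46/3] -> hit [8,12], descend [11, 12]
        N11 x:[6,12] y:[22/3,8] z:[8,25/3] -> hit [8,8] leaf, test {P8@t=8}
        N12 x:[6,12] y:[41/3,47/3] z:[41/3,46/3] -> miss, prune
      N16 x:[3,5] y:[16,53/3] z:[44/3,50/3] -> miss, prune
    N8 x:[6,25] y:[17,56/3] z:[49/3,19] -> hit [17,56/3], descend [3, 10]
      N3 x:[6,21] y:[17,56/3] z:[49/3,19] -> hit [17,56/3], descend [1, 4]
        N1 x:[6,11] y:[17,18] z:[55/3,19] -> miss, prune
        N4 x:[15,21] y:[17,56/3] z:[49/3,17] -> hit [17,17] leaf, test {P2@t=17}
      N10 x:[19,25] y:[17,52/3] z:[49/3,18] -> miss, prune
  N18 x:[22,39] y:[20/3,55/3] z:[34/3,20] -> miss, prune

Summary -> nodes [0, 5, 6, 2, 11, 12, 16, 8, 3, 1, 4, 10, 18]; box-tests=13; leaf-entries=2; first=P8

== RESULT ==
2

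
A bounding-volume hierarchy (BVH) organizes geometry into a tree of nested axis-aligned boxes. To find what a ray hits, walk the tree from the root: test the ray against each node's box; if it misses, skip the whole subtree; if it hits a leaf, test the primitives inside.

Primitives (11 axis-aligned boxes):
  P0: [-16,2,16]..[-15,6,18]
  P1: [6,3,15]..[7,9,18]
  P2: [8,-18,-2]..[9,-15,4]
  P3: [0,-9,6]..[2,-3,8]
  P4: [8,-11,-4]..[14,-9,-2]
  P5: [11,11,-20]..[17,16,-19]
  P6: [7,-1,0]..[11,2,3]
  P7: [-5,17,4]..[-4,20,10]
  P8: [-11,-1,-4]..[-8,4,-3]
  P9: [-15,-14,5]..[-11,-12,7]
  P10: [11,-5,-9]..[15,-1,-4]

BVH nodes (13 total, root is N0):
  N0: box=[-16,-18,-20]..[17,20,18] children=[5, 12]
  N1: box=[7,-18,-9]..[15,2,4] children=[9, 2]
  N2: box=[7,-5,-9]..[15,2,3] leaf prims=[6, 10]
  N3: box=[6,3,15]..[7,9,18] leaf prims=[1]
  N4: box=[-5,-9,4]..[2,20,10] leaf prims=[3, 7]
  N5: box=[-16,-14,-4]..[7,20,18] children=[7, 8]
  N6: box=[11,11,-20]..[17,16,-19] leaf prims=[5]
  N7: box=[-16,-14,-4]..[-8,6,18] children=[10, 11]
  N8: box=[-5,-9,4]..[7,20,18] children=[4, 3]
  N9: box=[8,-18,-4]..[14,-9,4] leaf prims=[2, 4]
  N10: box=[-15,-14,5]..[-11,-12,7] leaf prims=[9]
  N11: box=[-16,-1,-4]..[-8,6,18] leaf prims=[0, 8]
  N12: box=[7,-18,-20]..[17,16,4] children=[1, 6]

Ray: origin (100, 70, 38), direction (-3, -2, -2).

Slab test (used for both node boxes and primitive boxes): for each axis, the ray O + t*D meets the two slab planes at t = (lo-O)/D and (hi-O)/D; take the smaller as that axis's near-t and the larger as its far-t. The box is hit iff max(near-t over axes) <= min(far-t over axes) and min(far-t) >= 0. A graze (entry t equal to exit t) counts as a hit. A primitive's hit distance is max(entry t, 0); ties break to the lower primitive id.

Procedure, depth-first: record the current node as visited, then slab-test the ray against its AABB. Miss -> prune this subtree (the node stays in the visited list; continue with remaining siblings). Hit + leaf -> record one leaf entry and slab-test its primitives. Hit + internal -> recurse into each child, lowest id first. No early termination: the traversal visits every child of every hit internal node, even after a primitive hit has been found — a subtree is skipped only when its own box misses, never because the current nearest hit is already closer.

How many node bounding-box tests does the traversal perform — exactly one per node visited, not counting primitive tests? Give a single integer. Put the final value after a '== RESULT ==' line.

Traverse from the root:
N0 x:[83/3,116/3] y:[25,44] z:[10,29] -> hit [83/3,29], descend [5, 12]
  N5 x:[31,116/3] y:[25,42] z:[10,21] -> miss, prune
  N12 x:[83/3,31] y:[27,44] z:[17,29] -> hit [83/3,29], descend [1, 6]
    N1 x:[85/3,31] y:[34,44] z:[17,47/2] -> miss, prune
    N6 x:[83/3,89/3] y:[27,59/2] z:[57/2,29] -> hit [57/2,29] leaf, test {P5@t=57/2}

5 AABB tests over nodes [0, 5, 12, 1, 6]; 1 leaf entered; closest P5.

== RESULT ==
5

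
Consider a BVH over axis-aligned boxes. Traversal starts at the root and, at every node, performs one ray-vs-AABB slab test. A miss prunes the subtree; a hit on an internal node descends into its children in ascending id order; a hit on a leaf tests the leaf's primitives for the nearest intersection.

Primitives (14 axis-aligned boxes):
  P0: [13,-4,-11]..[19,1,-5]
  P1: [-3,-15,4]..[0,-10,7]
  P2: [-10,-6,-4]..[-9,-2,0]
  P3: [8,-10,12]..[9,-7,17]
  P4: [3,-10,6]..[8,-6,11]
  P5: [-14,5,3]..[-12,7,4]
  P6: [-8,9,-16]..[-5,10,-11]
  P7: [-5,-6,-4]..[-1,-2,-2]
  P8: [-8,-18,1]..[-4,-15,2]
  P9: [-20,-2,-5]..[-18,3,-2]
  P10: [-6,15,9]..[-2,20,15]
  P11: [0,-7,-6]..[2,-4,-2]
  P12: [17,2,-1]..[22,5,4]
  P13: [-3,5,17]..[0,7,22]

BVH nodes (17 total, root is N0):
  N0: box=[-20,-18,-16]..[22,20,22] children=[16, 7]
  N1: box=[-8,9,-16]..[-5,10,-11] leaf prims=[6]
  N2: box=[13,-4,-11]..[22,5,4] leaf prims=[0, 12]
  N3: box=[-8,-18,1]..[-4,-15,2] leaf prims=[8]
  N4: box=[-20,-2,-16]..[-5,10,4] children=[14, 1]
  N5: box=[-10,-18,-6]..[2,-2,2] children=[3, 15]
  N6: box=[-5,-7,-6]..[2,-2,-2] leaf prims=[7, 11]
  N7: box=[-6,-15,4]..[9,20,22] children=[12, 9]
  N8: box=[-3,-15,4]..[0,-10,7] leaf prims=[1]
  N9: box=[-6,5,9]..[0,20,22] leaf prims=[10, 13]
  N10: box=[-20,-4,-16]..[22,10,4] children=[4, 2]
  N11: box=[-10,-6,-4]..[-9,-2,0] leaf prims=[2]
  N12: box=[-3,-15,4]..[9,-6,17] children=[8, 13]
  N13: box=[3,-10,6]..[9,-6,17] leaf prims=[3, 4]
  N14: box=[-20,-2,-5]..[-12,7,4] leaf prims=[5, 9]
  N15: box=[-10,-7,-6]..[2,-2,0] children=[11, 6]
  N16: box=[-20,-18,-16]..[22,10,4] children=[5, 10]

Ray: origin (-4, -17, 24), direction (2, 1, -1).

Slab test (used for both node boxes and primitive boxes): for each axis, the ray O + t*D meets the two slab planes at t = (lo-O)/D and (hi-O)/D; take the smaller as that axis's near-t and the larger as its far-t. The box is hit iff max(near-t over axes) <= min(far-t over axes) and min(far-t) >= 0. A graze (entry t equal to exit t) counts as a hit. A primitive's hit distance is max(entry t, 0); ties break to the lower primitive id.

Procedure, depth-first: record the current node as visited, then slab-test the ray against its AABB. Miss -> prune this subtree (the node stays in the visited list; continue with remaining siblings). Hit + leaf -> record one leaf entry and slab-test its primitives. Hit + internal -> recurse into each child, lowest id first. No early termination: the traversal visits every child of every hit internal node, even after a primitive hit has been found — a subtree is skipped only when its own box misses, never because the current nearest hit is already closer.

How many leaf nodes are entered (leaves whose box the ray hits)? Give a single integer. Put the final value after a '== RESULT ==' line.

Traverse from the root:
N0 x:[-8,13] y:[-1,37] z:[2,40] -> hit [2,13], descend [7, 16]
  N7 x:[-1,13/2] y:[2,37] z:[2,20] -> hit [2,13/2], descend [9, 12]
    N9 x:[-1,2] y:[22,37] z:[2,15] -> miss, prune
    N12 x:[1/2,13/2] y:[2,11] z:[7,20] -> miss, prune
  N16 x:[-8,13] y:[-1,27] z:[20,40] -> miss, prune

Summary -> nodes [0, 7, 9, 12, 16]; box-tests=5; leaf-entries=0; first=miss

== RESULT ==
0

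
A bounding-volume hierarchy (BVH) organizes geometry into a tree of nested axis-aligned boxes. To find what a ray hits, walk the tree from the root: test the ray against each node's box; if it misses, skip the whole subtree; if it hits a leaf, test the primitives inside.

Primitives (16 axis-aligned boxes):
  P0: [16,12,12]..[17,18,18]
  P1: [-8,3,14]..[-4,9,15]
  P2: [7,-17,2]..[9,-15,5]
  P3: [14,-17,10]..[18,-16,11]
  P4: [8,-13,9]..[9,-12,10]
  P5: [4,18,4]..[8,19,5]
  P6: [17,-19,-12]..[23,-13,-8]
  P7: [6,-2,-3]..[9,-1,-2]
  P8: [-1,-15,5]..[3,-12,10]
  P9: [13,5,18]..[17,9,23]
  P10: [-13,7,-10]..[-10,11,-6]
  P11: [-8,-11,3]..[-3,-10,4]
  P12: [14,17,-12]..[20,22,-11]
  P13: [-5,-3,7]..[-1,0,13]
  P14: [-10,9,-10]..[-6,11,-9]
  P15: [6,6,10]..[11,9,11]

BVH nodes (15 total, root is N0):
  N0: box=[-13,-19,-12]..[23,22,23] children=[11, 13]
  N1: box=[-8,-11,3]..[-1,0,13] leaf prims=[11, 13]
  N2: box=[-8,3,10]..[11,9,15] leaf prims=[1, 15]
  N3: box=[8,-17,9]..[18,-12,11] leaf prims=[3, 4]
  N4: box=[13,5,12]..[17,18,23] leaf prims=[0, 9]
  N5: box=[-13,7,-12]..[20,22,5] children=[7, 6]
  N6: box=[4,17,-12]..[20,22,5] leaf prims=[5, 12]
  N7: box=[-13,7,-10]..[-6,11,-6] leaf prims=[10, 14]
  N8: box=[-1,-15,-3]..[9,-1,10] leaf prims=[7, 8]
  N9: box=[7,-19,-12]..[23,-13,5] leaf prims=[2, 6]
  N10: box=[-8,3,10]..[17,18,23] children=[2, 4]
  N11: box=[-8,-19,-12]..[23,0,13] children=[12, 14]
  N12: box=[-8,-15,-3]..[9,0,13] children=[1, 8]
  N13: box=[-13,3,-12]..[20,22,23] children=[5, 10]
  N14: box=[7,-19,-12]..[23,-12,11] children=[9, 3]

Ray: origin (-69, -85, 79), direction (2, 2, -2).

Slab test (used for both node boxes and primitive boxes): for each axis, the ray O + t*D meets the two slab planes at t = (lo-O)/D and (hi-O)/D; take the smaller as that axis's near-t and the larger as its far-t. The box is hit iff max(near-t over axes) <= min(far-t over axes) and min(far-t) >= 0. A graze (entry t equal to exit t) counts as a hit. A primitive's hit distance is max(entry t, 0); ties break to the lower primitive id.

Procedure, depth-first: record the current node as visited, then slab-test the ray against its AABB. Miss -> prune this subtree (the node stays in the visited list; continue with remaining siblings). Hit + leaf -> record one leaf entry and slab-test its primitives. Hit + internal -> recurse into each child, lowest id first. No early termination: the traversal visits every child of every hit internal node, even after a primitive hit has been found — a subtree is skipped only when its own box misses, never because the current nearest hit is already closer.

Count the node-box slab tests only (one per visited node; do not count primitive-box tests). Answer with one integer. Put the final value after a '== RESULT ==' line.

Trace the traversal:
N0 x:[28,46] y:[33,107/2] z:[28,91/2] -> hit [33,91/2], descend [11, 13]
  N11 x:[61/2,46] y:[33,85/2] z:[33,91/2] -> hit [33,85/2], descend [12, 14]
    N12 x:[61/2,39] y:[35,85/2] z:[33,41] -> hit [35,39], descend [1, 8]
      N1 x:[61/2,34] y:[37,85/2] z:[33,38] -> miss, prune
      N8 x:[34,39] y:[35,42] z:[69/2,41] -> hit [35,39] leaf, test {P7(miss), P8@t=35}
    N14 x:[38,46] y:[33,73/2] z:[34,91/2] -> miss, prune
  N13 x:[28,89/2] y:[44,107/2] z:[28,91/2] -> hit [44,89/2], descend [5, 10]
    N5 x:[28,89/2] y:[46,107/2] z:[37,91/2] -> miss, prune
    N10 x:[61/2,43] y:[44,103/2] z:[28,69/2] -> miss, prune

order=[0, 11, 12, 1, 8, 14, 13, 5, 10]  |boxes|=9  |leaves|=1  hit=P8

== RESULT ==
9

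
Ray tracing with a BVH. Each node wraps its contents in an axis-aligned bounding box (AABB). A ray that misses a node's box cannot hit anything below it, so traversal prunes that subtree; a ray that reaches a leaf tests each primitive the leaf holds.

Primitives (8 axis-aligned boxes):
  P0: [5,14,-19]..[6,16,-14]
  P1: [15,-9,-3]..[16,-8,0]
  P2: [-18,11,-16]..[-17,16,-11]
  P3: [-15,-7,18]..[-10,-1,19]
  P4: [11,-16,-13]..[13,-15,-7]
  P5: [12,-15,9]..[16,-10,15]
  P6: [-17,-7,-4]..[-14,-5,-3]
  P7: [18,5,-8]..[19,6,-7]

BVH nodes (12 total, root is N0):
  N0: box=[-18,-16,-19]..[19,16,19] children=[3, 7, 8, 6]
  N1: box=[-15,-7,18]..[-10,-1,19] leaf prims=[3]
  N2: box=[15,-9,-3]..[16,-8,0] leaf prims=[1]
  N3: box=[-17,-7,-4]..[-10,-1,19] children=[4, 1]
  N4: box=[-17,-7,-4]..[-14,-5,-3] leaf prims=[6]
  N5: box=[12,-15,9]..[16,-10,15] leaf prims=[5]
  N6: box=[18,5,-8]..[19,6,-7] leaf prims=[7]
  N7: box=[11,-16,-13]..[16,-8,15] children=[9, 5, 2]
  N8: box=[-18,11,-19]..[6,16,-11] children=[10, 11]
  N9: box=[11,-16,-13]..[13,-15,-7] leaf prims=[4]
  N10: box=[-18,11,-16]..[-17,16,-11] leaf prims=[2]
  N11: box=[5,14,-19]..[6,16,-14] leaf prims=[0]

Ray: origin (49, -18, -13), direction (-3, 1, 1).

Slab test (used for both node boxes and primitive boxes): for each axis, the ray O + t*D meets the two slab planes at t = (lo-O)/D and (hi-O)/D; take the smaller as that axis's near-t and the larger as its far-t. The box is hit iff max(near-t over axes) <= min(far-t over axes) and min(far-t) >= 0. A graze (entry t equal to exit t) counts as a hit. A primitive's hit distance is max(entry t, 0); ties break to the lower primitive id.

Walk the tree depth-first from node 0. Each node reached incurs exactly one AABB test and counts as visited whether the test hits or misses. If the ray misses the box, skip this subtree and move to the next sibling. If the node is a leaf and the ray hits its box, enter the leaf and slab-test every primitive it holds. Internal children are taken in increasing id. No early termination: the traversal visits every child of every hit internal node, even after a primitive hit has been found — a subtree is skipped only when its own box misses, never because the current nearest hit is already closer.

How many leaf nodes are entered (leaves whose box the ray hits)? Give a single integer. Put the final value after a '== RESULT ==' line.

Walk:
N0 x:[10,67/3] y:[2,34] z:[-6,32] -> hit [10,67/3], descend [3, 6, 7, 8]
  N3 x:[59/3,22] y:[11,17] z:[9,32] -> miss, prune
  N6 x:[10,31/3] y:[23,24] z:[5,6] -> miss, prune
  N7 x:[11,38/3] y:[2,10] z:[0,28] -> miss, prune
  N8 x:[43/3,67/3] y:[29,34] z:[-6,2] -> miss, prune

Summary -> nodes [0, 3, 6, 7, 8]; box-tests=5; leaf-entries=0; first=miss

== RESULT ==
0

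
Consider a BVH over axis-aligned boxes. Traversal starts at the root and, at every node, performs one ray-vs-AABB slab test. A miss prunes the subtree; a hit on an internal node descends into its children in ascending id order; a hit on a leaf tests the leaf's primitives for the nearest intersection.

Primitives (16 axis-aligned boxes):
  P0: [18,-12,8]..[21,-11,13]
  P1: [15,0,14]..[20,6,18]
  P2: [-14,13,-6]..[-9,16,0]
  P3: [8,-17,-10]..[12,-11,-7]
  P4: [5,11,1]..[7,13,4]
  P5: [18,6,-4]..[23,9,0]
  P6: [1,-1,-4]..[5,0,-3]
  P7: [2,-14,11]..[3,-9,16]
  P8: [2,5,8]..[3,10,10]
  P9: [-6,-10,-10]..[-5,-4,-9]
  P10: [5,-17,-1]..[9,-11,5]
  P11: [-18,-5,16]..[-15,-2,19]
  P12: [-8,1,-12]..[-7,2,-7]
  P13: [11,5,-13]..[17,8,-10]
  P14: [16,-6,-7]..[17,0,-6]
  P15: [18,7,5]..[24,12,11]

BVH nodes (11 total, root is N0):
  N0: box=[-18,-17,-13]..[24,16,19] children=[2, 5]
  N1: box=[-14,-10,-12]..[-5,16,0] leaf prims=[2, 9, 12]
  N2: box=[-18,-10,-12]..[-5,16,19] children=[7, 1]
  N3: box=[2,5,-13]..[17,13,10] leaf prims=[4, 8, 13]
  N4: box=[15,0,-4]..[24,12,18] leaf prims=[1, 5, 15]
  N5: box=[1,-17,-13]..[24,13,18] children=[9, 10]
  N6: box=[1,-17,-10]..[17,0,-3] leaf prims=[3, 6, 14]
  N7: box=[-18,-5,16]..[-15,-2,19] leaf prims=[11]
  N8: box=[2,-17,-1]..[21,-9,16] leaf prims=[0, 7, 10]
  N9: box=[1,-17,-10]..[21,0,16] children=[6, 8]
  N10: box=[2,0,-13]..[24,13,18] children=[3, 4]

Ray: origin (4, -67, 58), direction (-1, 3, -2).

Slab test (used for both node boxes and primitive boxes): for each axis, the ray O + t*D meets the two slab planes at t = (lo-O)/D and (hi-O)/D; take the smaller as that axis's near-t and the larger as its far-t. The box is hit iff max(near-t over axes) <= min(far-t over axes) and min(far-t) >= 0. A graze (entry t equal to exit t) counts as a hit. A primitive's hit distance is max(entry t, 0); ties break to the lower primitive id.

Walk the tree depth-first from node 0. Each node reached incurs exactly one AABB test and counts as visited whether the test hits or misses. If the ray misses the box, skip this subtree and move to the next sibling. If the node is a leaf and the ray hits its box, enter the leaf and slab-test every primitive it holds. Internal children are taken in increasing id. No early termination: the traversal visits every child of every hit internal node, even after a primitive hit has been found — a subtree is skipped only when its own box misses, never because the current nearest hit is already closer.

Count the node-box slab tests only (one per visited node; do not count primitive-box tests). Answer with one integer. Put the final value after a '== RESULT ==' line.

Trace the traversal:
N0 x:[-20,22] y:[50/3,83/3] z:[39/2,71/2] -> hit [39/2,22], descend [2, 5]
  N2 x:[9,22] y:[19,83/3] z:[39/2,35] -> hit [39/2,22], descend [1, 7]
    N1 x:[9,18] y:[19,83/3] z:[29,35] -> miss, prune
    N7 x:[19,22] y:[62/3,65/3] z:[39/2,21] -> hit [62/3,21] leaf, test {P11@t=62/3}
  N5 x:[-20,3] y:[50/3,80/3] z:[20,71/2] -> miss, prune

order=[0, 2, 1, 7, 5]  |boxes|=5  |leaves|=1  hit=P11

== RESULT ==
5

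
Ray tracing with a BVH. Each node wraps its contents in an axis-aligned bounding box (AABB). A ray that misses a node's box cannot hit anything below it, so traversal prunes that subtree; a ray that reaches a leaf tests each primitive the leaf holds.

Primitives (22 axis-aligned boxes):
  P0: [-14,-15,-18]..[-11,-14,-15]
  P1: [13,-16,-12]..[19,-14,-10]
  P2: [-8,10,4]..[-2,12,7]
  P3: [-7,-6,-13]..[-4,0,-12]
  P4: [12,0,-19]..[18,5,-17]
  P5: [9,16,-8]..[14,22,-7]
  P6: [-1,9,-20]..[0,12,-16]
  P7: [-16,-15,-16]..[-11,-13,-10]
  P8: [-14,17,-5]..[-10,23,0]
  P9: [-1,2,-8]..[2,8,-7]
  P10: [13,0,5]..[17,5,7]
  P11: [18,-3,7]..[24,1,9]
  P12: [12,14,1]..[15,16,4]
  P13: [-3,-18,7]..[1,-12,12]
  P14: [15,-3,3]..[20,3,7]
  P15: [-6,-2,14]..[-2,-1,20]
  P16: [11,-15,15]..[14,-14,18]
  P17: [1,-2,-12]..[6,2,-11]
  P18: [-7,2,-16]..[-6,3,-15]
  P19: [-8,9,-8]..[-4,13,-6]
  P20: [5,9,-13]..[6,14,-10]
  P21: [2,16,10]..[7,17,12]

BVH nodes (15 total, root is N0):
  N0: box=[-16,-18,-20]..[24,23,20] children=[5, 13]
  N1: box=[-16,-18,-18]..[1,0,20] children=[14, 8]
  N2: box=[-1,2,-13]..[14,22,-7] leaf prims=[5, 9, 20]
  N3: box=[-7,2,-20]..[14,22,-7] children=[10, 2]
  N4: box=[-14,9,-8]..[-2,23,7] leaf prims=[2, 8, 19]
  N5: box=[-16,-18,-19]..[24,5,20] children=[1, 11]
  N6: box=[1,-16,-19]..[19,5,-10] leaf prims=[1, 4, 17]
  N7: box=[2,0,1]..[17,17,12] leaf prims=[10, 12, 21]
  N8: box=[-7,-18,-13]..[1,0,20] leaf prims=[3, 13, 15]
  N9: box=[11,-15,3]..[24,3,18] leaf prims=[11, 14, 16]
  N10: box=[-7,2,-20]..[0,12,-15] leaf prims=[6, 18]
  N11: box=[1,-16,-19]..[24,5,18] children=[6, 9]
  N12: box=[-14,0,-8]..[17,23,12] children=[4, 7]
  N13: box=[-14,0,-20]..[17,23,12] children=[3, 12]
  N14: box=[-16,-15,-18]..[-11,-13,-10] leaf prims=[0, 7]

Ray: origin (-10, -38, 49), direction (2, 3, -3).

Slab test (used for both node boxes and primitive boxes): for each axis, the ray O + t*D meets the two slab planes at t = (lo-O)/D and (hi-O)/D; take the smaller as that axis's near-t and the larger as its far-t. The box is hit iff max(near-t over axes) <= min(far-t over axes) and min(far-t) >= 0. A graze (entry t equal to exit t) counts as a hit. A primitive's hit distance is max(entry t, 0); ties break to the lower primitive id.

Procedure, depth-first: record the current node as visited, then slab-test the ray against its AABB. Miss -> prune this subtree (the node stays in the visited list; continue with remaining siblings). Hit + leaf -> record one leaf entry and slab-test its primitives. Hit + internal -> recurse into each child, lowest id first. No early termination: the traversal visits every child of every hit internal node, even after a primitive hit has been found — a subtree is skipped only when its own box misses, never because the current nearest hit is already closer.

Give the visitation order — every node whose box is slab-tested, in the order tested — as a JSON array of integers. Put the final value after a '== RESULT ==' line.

Traverse from the root:
N0 x:[-3,17] y:[20/3,61/3] z:[29/3,23] -> hit [29/3,17], descend [5, 13]
  N5 x:[-3,17] y:[20/3,43/3] z:[29/3,68/3] -> hit [29/3,43/3], descend [1, 11]
    N1 x:[-3,11/2] y:[20/3,38/3] z:[29/3,67/3] -> miss, prune
    N11 x:[11/2,17] y:[22/3,43/3] z:[31/3,68/3] -> hit [31/3,43/3], descend [6, 9]
      N6 x:[11/2,29/2] y:[22/3,43/3] z:[59/3,68/3] -> miss, prune
      N9 x:[21/2,17] y:[23/3,41/3] z:[31/3,46/3] -> hit [21/2,41/3] leaf, test {P11(miss), P14(miss), P16(miss)}
  N13 x:[-2,27/2] y:[38/3,61/3] z:[37/3,23] -> hit [38/3,27/2], descend [3, 12]
    N3 x:[3/2,12] y:[40/3,20] z:[56/3,23] -> miss, prune
    N12 x:[-2,27/2] y:[38/3,61/3] z:[37/3,19] -> hit [38/3,27/2], descend [4, 7]
      N4 x:[-2,4] y:[47/3,61/3] z:[14,19] -> miss, prune
      N7 x:[6,27/2] y:[38/3,55/3] z:[37/3,16] -> hit [38/3,27/2] leaf, test {P10(miss), P12(miss), P21(miss)}

order=[0, 5, 1, 11, 6, 9, 13, 3, 12, 4, 7]  |boxes|=11  |leaves|=2  hit=miss

== RESULT ==
[0, 5, 1, 11, 6, 9, 13, 3, 12, 4, 7]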